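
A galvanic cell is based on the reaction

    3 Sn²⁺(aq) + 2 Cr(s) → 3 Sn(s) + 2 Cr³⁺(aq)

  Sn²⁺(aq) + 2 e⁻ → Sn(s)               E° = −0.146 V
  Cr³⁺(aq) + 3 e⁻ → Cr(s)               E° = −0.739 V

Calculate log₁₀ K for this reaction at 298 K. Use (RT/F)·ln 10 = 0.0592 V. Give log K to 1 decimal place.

The Sn²⁺/Sn couple is reduced (cathode); E°cell = −0.146 − (−0.739) = +0.593 V with n = 6.
At equilibrium E = 0, so log K = nE°cell / 0.0592 = (6)(+0.593) / 0.0592 = 60.1.

log K = 60.1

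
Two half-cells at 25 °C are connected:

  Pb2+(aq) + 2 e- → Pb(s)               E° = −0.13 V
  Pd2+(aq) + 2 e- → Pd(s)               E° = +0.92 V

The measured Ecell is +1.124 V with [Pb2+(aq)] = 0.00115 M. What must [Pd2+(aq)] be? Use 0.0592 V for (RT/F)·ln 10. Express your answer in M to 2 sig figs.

0.36 M

Pd²⁺/Pd is the cathode (higher E°); E°cell = +0.92 − (−0.13) = +1.05 V with n = 2.
Rearranging E = E° − (0.0592/n)·log Q gives log Q = 2(+1.05 − (+1.124))/0.0592 = −2.500.
For Pd2+(aq) + Pb(s) → Pd(s) + Pb2+(aq), the reaction quotient is Q = [Pb2+(aq)] / [Pd2+(aq)].
Isolating [Pd2+(aq)] in Q = 10^{−2.500} yields log [Pd2+(aq)] = −0.439, i.e. 0.36 M.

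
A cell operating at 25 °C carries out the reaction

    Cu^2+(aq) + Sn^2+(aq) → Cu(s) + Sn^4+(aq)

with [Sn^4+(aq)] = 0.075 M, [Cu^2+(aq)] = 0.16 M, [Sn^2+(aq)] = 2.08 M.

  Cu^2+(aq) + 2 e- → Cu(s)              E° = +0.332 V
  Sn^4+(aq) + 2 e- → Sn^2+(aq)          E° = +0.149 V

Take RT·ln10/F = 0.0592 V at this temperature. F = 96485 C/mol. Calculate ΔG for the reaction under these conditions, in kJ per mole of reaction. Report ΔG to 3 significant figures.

−39.0 kJ/mol

With Cu²⁺/Cu reduced at the cathode, E°cell = +0.332 − (+0.149) = +0.183 V and n = 2.
The reaction quotient is [Sn^4+(aq)] / ([Cu^2+(aq)]·[Sn^2+(aq)]) = 0.225; by Nernst, E = +0.183 − (0.0592/2)(−0.647) = +0.2022 V.
Finally ΔG = −nFE = −(2)(96485 C/mol)(+0.2022 V) = −39.0 kJ/mol.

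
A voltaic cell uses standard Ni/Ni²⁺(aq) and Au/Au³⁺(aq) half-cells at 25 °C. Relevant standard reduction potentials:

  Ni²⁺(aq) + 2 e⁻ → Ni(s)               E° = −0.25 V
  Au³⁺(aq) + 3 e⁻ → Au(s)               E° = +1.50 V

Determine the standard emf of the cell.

+1.75 V

The Au³⁺/Au couple has the higher E°, so Au ion is reduced (cathode) and Ni is oxidized (anode).
E°cell = E°(cathode) − E°(anode) = +1.50 − (−0.25) = +1.75 V.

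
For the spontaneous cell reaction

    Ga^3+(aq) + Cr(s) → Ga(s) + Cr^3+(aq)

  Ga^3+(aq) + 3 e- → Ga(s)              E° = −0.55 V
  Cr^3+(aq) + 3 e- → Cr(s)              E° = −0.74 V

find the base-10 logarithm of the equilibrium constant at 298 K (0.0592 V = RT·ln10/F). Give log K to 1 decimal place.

log K = 9.6

The Ga³⁺/Ga couple is reduced (cathode); E°cell = −0.55 − (−0.74) = +0.19 V with n = 3.
At equilibrium E = 0, so log K = nE°cell / 0.0592 = (3)(+0.19) / 0.0592 = 9.6.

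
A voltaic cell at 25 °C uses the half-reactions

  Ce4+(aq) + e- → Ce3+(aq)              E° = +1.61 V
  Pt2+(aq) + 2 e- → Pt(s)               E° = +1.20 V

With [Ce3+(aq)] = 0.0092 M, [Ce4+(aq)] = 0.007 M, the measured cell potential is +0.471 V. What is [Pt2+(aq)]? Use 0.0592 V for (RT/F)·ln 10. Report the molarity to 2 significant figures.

0.0050 M

With Ce⁴⁺/Ce³⁺ at the cathode and Pt²⁺/Pt at the anode, E°cell = +1.61 − (+1.20) = +0.41 V (n = 2).
Since E = E° − (0.0592/n)·log Q, log Q = n(E° − E)/0.0592 = −2.061.
The balanced reaction is 2 Ce4+(aq) + Pt(s) → 2 Ce3+(aq) + Pt2+(aq), so Q = ([Ce3+(aq)]^2·[Pt2+(aq)]) / [Ce4+(aq)]^2.
Isolating [Pt2+(aq)] in Q = 10^{−2.061} yields log [Pt2+(aq)] = −2.298, i.e. 0.0050 M.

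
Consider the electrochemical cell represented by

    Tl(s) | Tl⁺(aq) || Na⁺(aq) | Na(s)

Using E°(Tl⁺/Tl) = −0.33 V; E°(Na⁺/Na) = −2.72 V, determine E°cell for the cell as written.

−2.39 V

By convention the left-hand electrode in cell notation is the anode (oxidation) and the right-hand electrode is the cathode (reduction).
E°cell = E°(right) − E°(left) = −2.72 − (−0.33) = −2.39 V.
The negative sign shows that, as written, the cell would require an external voltage to drive the reaction.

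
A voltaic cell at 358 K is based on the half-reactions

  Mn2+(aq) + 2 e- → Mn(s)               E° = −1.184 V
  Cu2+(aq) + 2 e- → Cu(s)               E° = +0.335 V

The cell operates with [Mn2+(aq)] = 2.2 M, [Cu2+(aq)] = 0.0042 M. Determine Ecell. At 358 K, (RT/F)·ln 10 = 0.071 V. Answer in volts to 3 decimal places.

The Cu²⁺/Cu couple has the more positive E°, so it is the cathode; Mn²⁺/Mn is the anode.
E°cell = +0.335 − (−1.184) = +1.519 V, with n = 2 electrons transferred.
Balancing gives Cu2+(aq) + Mn(s) → Cu(s) + Mn2+(aq); hence Q = [Mn2+(aq)] / [Cu2+(aq)] = 524 (log Q = 2.719).
By the Nernst equation, E = +1.519 − (0.071/2)·(2.719) = +1.422 V.

+1.422 V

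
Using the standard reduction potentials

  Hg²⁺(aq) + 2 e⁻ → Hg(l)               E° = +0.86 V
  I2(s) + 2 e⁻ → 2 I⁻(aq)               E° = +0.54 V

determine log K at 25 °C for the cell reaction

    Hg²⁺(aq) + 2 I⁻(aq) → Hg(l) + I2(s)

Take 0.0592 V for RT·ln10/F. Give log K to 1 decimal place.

log K = 10.8

The Hg²⁺/Hg couple is reduced (cathode); E°cell = +0.86 − (+0.54) = +0.32 V with n = 2.
At equilibrium E = 0, so log K = nE°cell / 0.0592 = (2)(+0.32) / 0.0592 = 10.8.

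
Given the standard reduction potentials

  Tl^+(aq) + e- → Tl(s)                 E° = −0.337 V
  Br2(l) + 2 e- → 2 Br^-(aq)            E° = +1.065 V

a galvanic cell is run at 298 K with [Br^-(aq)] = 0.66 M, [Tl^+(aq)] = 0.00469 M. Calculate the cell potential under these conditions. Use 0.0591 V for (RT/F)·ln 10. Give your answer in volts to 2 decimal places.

+1.55 V

Br₂/Br⁻ is reduced (cathode, E° = +1.065 V) and Tl⁺/Tl is oxidized (anode).
E°cell = +1.065 − (−0.337) = +1.402 V, with n = 2 electrons transferred.
Balancing gives Br2(l) + 2 Tl(s) → 2 Br^-(aq) + 2 Tl^+(aq); hence Q = [Br^-(aq)]^2·[Tl^+(aq)]^2 = 9.58×10^−6 (log Q = −5.019).
By the Nernst equation, E = +1.402 − (0.0591/2)·(−5.019) = +1.55 V.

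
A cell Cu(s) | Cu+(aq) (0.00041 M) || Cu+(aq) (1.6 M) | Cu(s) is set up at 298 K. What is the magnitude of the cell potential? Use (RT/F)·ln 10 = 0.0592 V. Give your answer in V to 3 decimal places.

0.213 V

For a concentration cell E°cell = 0, since both electrodes use the same couple.
The compartment with the higher Cu+(aq) concentration (1.6 M) acts as the cathode; ions are reduced there and produced at the dilute (0.00041 M) anode.
With n = 1, Ecell = −(0.0592/1)·log([dilute]/[conc]) = −(0.0592/1)·log(0.00041/1.6) = +0.213 V.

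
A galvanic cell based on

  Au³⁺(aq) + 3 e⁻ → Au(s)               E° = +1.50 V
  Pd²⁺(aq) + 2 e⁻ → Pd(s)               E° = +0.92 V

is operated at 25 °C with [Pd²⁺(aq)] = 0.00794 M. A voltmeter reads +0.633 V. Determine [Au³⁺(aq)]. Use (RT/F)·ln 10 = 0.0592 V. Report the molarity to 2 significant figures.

0.34 M

Au³⁺/Au is the cathode (higher E°); E°cell = +1.50 − (+0.92) = +0.58 V with n = 6.
From the Nernst equation, log Q = n(E° − E)/0.0592 = 6·(+0.58 − (+0.633))/0.0592 = −5.372.
For 2 Au³⁺(aq) + 3 Pd(s) → 2 Au(s) + 3 Pd²⁺(aq), the reaction quotient is Q = [Pd²⁺(aq)]^3 / [Au³⁺(aq)]^2.
Solving for the unknown gives log [Au³⁺(aq)] = −0.464, so [Au³⁺(aq)] ≈ 0.34 M.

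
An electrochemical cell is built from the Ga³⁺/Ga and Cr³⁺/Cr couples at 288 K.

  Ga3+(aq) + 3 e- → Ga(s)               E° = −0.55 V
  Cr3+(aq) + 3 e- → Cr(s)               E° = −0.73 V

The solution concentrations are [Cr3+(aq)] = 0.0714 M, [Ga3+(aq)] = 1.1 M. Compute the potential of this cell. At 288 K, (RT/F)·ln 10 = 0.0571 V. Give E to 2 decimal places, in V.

+0.20 V

The Ga³⁺/Ga couple has the more positive E°, so it is the cathode; Cr³⁺/Cr is the anode.
E°cell = −0.55 − (−0.73) = +0.18 V, with n = 3 electrons transferred.
Balancing gives Ga3+(aq) + Cr(s) → Ga(s) + Cr3+(aq); hence Q = [Cr3+(aq)] / [Ga3+(aq)] = 0.0649 (log Q = −1.188).
E = E° − (0.0571/n)·log Q = +0.18 − (0.0571/3)(−1.188) = +0.20 V.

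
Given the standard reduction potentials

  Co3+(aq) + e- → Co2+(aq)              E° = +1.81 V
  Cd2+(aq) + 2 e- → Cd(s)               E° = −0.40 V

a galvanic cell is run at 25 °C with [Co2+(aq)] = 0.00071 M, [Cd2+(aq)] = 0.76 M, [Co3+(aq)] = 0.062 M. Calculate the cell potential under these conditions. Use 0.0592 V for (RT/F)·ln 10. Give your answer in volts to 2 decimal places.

Since E°(Co³⁺/Co²⁺) > E°(Cd²⁺/Cd), Co³⁺/Co²⁺ serves as the cathode.
The standard potential is +1.81 − (−0.40) = +2.21 V and the balanced reaction transfers n = 2 electrons.
Balancing gives 2 Co3+(aq) + Cd(s) → 2 Co2+(aq) + Cd2+(aq); hence Q = ([Co2+(aq)]^2·[Cd2+(aq)]) / [Co3+(aq)]^2 = 9.97×10^−5 (log Q = −4.001).
Applying E = E° − (RT ln10/nF)·log Q gives +2.21 − (0.0592/2)(−4.001) = +2.33 V.

+2.33 V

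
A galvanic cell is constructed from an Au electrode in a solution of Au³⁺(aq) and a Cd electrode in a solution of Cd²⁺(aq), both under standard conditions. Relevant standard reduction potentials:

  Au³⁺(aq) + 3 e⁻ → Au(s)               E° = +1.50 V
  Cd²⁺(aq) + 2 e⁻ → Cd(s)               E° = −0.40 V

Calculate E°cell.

Of the two couples in this cell, the one with the more positive reduction potential is reduced at the cathode: here that is Au³⁺/Au (+1.50 V); Cd²⁺/Cd (−0.40 V) is the anode.
E°cell = E°(cathode) − E°(anode) = +1.50 − (−0.40) = +1.90 V.

+1.90 V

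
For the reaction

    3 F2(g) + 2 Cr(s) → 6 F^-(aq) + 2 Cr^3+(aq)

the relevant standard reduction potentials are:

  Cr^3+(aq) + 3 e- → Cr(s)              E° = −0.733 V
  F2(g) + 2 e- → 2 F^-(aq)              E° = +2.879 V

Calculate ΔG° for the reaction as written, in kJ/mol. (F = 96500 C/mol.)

−2091 kJ/mol

In the reaction as written F2(g) is reduced, so the F₂/F⁻ couple is the cathode and Cr³⁺/Cr is the anode.
E°cell = +2.879 − (−0.733) = +3.612 V; balancing electrons gives n = 6.
ΔG° = −nFE°cell = −(6)(96500)(+3.612) J/mol = −2091 kJ/mol.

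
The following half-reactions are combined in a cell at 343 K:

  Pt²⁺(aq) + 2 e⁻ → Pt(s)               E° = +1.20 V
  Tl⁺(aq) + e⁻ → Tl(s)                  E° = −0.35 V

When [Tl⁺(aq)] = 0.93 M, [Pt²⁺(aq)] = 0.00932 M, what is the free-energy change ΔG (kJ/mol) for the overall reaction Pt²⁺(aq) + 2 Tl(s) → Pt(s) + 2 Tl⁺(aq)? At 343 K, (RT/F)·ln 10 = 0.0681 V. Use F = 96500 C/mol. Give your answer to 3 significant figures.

−286 kJ/mol

E°cell = +1.20 − (−0.35) = +1.55 V; the balanced reaction transfers n = 2 electrons.
The reaction quotient is [Tl⁺(aq)]^2 / [Pt²⁺(aq)] = 92.8; by Nernst, E = +1.55 − (0.0681/2)(1.968) = +1.4830 V.
Then ΔG = −nFE = −2 × 96500 × +1.4830 J/mol = −286 kJ/mol.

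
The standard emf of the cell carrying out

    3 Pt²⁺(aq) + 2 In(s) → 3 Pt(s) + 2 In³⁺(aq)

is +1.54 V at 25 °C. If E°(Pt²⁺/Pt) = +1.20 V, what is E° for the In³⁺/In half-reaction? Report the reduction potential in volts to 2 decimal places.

In the reaction as written the Pt²⁺/Pt couple is reduced (cathode) and In³⁺/In is oxidized (anode), so E°cell = E°(Pt²⁺/Pt) − E°(In³⁺/In).
E°(In³⁺/In) = E°(cathode) − E°cell = +1.20 − (+1.54) = −0.34 V.

−0.34 V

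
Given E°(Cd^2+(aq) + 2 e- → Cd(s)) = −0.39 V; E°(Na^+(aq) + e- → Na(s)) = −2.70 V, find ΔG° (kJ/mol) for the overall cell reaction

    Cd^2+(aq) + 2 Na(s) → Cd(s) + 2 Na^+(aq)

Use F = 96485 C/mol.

−446 kJ/mol

In the reaction as written Cd^2+(aq) is reduced, so the Cd²⁺/Cd couple is the cathode and Na⁺/Na is the anode.
E°cell = −0.39 − (−2.70) = +2.31 V; balancing electrons gives n = 2.
ΔG° = −nFE°cell = −(2)(96485)(+2.31) J/mol = −446 kJ/mol.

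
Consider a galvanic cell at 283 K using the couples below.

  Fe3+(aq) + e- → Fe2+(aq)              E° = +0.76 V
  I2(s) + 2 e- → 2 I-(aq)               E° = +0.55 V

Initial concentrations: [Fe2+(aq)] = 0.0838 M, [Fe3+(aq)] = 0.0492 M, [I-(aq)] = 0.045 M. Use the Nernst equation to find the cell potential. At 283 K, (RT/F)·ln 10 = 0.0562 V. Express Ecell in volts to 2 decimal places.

Fe³⁺/Fe²⁺ is reduced (cathode, E° = +0.76 V) and I₂/I⁻ is oxidized (anode).
The standard potential is +0.76 − (+0.55) = +0.21 V and the balanced reaction transfers n = 2 electrons.
The balanced reaction is 2 Fe3+(aq) + 2 I-(aq) → 2 Fe2+(aq) + I2(s), so Q = [Fe2+(aq)]^2 / ([Fe3+(aq)]^2·[I-(aq)]^2) = 1.43×10^3 and log Q = 3.156.
By the Nernst equation, E = +0.21 − (0.0562/2)·(3.156) = +0.12 V.

+0.12 V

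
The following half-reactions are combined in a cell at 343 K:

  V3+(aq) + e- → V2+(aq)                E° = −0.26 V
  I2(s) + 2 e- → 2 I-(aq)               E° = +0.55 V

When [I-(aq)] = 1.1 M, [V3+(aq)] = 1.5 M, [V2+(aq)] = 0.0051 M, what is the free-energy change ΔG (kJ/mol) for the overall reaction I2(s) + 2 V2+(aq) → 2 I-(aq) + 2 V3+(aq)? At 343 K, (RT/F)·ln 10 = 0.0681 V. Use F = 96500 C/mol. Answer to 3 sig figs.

−123 kJ/mol

E°cell = +0.55 − (−0.26) = +0.81 V; the balanced reaction transfers n = 2 electrons.
The reaction quotient is ([I-(aq)]^2·[V3+(aq)]^2) / [V2+(aq)]^2 = 1.05×10^5; by Nernst, E = +0.81 − (0.0681/2)(5.020) = +0.6391 V.
Finally ΔG = −nFE = −(2)(96500 C/mol)(+0.6391 V) = −123 kJ/mol.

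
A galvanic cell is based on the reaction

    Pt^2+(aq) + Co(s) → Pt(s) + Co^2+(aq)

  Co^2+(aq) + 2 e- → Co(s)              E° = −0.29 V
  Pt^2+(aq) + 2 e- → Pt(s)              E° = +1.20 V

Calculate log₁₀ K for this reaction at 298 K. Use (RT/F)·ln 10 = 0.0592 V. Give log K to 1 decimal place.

log K = 50.3

The Pt²⁺/Pt couple is reduced (cathode); E°cell = +1.20 − (−0.29) = +1.49 V with n = 2.
At equilibrium E = 0, so log K = nE°cell / 0.0592 = (2)(+1.49) / 0.0592 = 50.3.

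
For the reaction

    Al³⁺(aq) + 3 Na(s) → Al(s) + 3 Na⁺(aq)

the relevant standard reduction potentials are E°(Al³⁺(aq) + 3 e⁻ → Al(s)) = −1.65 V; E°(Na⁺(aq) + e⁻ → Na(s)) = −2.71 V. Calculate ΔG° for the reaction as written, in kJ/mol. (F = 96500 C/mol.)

−307 kJ/mol

In the reaction as written Al³⁺(aq) is reduced, so the Al³⁺/Al couple is the cathode and Na⁺/Na is the anode.
E°cell = −1.65 − (−2.71) = +1.06 V; balancing electrons gives n = 3.
ΔG° = −nFE°cell = −(3)(96500)(+1.06) J/mol = −307 kJ/mol.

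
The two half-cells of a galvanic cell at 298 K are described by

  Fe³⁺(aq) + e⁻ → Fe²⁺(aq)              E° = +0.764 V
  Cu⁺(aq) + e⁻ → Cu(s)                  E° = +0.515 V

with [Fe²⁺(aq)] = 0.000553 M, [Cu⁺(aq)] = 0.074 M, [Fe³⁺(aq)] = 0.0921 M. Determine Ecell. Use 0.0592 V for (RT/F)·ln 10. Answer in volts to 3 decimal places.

+0.447 V

Fe³⁺/Fe²⁺ is reduced (cathode, E° = +0.764 V) and Cu⁺/Cu is oxidized (anode).
E°cell = E°cat − E°an = +0.764 − (+0.515) = +0.249 V; n = 1.
For the overall reaction Fe³⁺(aq) + Cu(s) → Fe²⁺(aq) + Cu⁺(aq), Q = ([Fe²⁺(aq)]·[Cu⁺(aq)]) / [Fe³⁺(aq)] = 0.000444, giving log Q = −3.352.
By the Nernst equation, E = +0.249 − (0.0592/1)·(−3.352) = +0.447 V.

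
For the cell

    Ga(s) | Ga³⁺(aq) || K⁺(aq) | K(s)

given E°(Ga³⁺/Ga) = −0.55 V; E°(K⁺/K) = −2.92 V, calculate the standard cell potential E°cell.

−2.37 V

By convention the left-hand electrode in cell notation is the anode (oxidation) and the right-hand electrode is the cathode (reduction).
E°cell = E°(right) − E°(left) = −2.92 − (−0.55) = −2.37 V.
The negative sign shows that, as written, the cell would require an external voltage to drive the reaction.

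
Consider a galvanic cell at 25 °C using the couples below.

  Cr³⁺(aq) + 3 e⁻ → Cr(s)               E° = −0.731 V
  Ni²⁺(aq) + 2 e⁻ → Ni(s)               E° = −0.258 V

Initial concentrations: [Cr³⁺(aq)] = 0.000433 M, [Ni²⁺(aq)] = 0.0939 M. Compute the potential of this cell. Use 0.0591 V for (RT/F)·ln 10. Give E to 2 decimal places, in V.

Since E°(Ni²⁺/Ni) > E°(Cr³⁺/Cr), Ni²⁺/Ni serves as the cathode.
E°cell = −0.258 − (−0.731) = +0.473 V, with n = 6 electrons transferred.
For the overall reaction 3 Ni²⁺(aq) + 2 Cr(s) → 3 Ni(s) + 2 Cr³⁺(aq), Q = [Cr³⁺(aq)]^2 / [Ni²⁺(aq)]^3 = 0.000226, giving log Q = −3.645.
By the Nernst equation, E = +0.473 − (0.0591/6)·(−3.645) = +0.51 V.

+0.51 V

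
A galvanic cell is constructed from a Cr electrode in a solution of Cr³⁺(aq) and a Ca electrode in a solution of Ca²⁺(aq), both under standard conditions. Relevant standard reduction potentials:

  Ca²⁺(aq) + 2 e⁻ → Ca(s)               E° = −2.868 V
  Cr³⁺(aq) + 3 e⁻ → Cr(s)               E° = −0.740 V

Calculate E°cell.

Of the two couples in this cell, the one with the more positive reduction potential is reduced at the cathode: here that is Cr³⁺/Cr (−0.740 V); Ca²⁺/Ca (−2.868 V) is the anode.
E°cell = E°(cathode) − E°(anode) = −0.740 − (−2.868) = +2.128 V.

+2.128 V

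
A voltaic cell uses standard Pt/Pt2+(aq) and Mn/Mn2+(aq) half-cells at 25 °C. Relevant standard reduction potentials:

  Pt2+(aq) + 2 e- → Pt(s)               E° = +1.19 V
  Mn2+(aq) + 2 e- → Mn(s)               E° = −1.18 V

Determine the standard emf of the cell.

The Pt²⁺/Pt couple has the higher E°, so Pt ion is reduced (cathode) and Mn is oxidized (anode).
E°cell = E°(cathode) − E°(anode) = +1.19 − (−1.18) = +2.37 V.

+2.37 V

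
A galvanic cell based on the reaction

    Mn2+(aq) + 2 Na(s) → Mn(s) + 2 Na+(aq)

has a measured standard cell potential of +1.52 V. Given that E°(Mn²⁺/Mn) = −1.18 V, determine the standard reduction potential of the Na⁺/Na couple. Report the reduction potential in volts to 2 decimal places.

In the reaction as written the Mn²⁺/Mn couple is reduced (cathode) and Na⁺/Na is oxidized (anode), so E°cell = E°(Mn²⁺/Mn) − E°(Na⁺/Na).
E°(Na⁺/Na) = E°(cathode) − E°cell = −1.18 − (+1.52) = −2.70 V.

−2.70 V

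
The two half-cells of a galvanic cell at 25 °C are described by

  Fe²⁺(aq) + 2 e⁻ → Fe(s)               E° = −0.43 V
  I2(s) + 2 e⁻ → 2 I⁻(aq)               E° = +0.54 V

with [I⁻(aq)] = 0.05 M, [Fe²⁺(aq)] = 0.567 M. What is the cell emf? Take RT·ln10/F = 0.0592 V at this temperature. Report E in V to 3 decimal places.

I₂/I⁻ is reduced (cathode, E° = +0.54 V) and Fe²⁺/Fe is oxidized (anode).
E°cell = E°cat − E°an = +0.54 − (−0.43) = +0.97 V; n = 2.
The balanced reaction is I2(s) + Fe(s) → 2 I⁻(aq) + Fe²⁺(aq), so Q = [I⁻(aq)]^2·[Fe²⁺(aq)] = 0.00142 and log Q = −2.848.
Applying E = E° − (RT ln10/nF)·log Q gives +0.97 − (0.0592/2)(−2.848) = +1.054 V.

+1.054 V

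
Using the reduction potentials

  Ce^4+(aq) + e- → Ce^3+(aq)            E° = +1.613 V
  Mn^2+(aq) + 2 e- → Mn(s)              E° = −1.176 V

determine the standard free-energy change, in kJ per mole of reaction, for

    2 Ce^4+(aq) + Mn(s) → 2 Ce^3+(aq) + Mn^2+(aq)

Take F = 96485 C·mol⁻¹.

−538 kJ/mol

In the reaction as written Ce^4+(aq) is reduced, so the Ce⁴⁺/Ce³⁺ couple is the cathode and Mn²⁺/Mn is the anode.
E°cell = +1.613 − (−1.176) = +2.789 V; balancing electrons gives n = 2.
ΔG° = −nFE°cell = −(2)(96485)(+2.789) J/mol = −538 kJ/mol.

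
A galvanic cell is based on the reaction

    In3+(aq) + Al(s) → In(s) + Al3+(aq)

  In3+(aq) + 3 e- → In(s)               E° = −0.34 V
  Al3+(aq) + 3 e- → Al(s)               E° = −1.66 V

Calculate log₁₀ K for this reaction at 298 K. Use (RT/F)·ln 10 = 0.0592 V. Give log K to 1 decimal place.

log K = 66.9

The In³⁺/In couple is reduced (cathode); E°cell = −0.34 − (−1.66) = +1.32 V with n = 3.
At equilibrium E = 0, so log K = nE°cell / 0.0592 = (3)(+1.32) / 0.0592 = 66.9.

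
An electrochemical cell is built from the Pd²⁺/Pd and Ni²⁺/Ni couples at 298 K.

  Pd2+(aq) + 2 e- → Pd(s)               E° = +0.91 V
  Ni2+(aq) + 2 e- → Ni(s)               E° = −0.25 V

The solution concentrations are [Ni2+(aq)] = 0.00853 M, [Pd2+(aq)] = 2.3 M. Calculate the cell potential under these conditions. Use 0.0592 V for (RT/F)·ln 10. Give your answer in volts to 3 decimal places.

Since E°(Pd²⁺/Pd) > E°(Ni²⁺/Ni), Pd²⁺/Pd serves as the cathode.
E°cell = +0.91 − (−0.25) = +1.16 V, with n = 2 electrons transferred.
For the overall reaction Pd2+(aq) + Ni(s) → Pd(s) + Ni2+(aq), Q = [Ni2+(aq)] / [Pd2+(aq)] = 0.00371, giving log Q = −2.431.
By the Nernst equation, E = +1.16 − (0.0592/2)·(−2.431) = +1.232 V.

+1.232 V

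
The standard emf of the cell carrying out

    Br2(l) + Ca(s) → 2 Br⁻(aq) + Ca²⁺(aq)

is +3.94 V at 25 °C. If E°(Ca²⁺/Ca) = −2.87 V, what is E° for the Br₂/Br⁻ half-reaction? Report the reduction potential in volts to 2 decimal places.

+1.07 V

In the reaction as written the Br₂/Br⁻ couple is reduced (cathode) and Ca²⁺/Ca is oxidized (anode), so E°cell = E°(Br₂/Br⁻) − E°(Ca²⁺/Ca).
E°(Br₂/Br⁻) = E°cell + E°(anode) = +3.94 + (−2.87) = +1.07 V.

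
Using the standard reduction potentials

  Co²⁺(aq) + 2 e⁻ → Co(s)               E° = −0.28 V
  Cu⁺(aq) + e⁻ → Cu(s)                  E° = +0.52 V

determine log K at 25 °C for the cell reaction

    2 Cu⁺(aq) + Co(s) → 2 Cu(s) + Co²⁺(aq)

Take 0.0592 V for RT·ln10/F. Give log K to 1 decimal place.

The Cu⁺/Cu couple is reduced (cathode); E°cell = +0.52 − (−0.28) = +0.80 V with n = 2.
At equilibrium E = 0, so log K = nE°cell / 0.0592 = (2)(+0.80) / 0.0592 = 27.0.

log K = 27.0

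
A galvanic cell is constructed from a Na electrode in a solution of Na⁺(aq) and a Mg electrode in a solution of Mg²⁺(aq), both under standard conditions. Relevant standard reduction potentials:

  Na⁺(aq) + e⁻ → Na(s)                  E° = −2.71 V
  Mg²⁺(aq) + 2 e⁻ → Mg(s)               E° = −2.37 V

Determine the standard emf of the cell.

Of the two couples in this cell, the one with the more positive reduction potential is reduced at the cathode: here that is Mg²⁺/Mg (−2.37 V); Na⁺/Na (−2.71 V) is the anode.
E°cell = E°(cathode) − E°(anode) = −2.37 − (−2.71) = +0.34 V.

+0.34 V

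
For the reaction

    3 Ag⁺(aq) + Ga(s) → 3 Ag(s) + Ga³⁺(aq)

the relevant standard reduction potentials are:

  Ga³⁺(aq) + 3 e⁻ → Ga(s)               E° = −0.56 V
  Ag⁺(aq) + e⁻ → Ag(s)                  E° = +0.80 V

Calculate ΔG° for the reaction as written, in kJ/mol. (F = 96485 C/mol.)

In the reaction as written Ag⁺(aq) is reduced, so the Ag⁺/Ag couple is the cathode and Ga³⁺/Ga is the anode.
E°cell = +0.80 − (−0.56) = +1.36 V; balancing electrons gives n = 3.
ΔG° = −nFE°cell = −(3)(96485)(+1.36) J/mol = −394 kJ/mol.

−394 kJ/mol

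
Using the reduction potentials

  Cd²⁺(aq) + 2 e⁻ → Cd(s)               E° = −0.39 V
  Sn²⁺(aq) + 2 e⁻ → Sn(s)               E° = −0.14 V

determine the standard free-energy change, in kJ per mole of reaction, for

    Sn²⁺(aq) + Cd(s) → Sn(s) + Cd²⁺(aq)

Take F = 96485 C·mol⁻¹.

−48.2 kJ/mol

In the reaction as written Sn²⁺(aq) is reduced, so the Sn²⁺/Sn couple is the cathode and Cd²⁺/Cd is the anode.
E°cell = −0.14 − (−0.39) = +0.25 V; balancing electrons gives n = 2.
ΔG° = −nFE°cell = −(2)(96485)(+0.25) J/mol = −48.2 kJ/mol.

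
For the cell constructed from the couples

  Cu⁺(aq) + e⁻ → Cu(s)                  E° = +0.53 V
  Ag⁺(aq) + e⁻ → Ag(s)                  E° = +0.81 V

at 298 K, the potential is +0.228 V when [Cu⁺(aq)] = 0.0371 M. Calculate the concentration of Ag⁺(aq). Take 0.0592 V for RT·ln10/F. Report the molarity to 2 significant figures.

Ag⁺/Ag is the cathode (higher E°); E°cell = +0.81 − (+0.53) = +0.28 V with n = 1.
Since E = E° − (0.0592/n)·log Q, log Q = n(E° − E)/0.0592 = 0.878.
The balanced reaction is Ag⁺(aq) + Cu(s) → Ag(s) + Cu⁺(aq), so Q = [Cu⁺(aq)] / [Ag⁺(aq)].
Substituting the known concentrations and solving, log [Ag⁺(aq)] = −2.309 and [Ag⁺(aq)] = 0.0049 M.

0.0049 M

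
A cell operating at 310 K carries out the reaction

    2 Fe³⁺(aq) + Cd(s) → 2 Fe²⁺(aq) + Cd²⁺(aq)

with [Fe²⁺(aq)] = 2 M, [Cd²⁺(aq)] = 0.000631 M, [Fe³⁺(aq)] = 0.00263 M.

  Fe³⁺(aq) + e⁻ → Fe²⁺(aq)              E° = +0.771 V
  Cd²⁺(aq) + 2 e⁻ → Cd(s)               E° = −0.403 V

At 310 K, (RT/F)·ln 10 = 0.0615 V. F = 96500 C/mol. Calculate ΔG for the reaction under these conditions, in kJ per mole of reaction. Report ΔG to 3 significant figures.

−211 kJ/mol

E°cell = +0.771 − (−0.403) = +1.174 V; the balanced reaction transfers n = 2 electrons.
Q = ([Fe²⁺(aq)]^2·[Cd²⁺(aq)]) / [Fe³⁺(aq)]^2 = 365, so log Q = 2.562 and E = +1.174 − (0.0615/2)(2.562) = +1.0952 V.
Then ΔG = −nFE = −2 × 96500 × +1.0952 J/mol = −211 kJ/mol.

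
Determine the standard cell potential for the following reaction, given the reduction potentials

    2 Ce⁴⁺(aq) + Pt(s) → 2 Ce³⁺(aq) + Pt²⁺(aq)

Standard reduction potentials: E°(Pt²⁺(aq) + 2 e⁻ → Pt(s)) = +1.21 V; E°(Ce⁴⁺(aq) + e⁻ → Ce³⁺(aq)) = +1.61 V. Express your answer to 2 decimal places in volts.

+0.40 V

Ce⁴⁺(aq) gains electrons, so the Ce⁴⁺/Ce³⁺ couple is the cathode; the Pt²⁺/Pt couple is the anode.
E°cell = E°(cathode) − E°(anode) = +1.61 − (+1.21) = +0.40 V.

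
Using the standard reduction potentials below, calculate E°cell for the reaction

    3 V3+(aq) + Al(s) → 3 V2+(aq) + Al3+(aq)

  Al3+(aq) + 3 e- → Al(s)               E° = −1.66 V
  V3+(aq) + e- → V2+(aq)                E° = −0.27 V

V3+(aq) gains electrons, so the V³⁺/V²⁺ couple is the cathode; the Al³⁺/Al couple is the anode.
E°cell = E°(cathode) − E°(anode) = −0.27 − (−1.66) = +1.39 V.

+1.39 V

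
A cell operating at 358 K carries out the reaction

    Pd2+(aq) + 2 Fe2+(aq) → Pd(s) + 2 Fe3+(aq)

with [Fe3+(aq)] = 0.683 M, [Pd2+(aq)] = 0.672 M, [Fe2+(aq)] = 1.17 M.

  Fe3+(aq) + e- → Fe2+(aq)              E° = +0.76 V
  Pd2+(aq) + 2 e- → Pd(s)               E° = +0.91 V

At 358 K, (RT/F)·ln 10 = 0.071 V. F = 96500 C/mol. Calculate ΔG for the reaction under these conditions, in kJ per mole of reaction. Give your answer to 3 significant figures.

The standard cell potential is +0.91 − (+0.76) = +0.15 V, with n = 2 electrons in the balanced equation.
Q = [Fe3+(aq)]^2 / ([Pd2+(aq)]·[Fe2+(aq)]^2) = 0.507, so log Q = −0.295 and E = +0.15 − (0.071/2)(−0.295) = +0.1605 V.
ΔG = −nFE = −(2)(96500)(+0.1605) J/mol = −31.0 kJ/mol.

−31.0 kJ/mol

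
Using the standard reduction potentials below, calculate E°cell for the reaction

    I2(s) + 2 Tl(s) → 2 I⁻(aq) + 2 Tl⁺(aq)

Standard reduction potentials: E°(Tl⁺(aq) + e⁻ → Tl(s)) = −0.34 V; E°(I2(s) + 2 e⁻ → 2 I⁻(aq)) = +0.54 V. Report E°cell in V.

+0.88 V

In the reaction as written, I2(s) is reduced (cathode) and Tl⁺(aq) is produced by oxidation at the anode.
E°cell = E°(cathode) − E°(anode) = +0.54 − (−0.34) = +0.88 V.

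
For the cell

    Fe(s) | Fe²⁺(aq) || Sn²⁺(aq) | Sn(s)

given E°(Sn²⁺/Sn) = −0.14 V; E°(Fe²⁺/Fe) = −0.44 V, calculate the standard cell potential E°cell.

By convention the left-hand electrode in cell notation is the anode (oxidation) and the right-hand electrode is the cathode (reduction).
E°cell = E°(right) − E°(left) = −0.14 − (−0.44) = +0.30 V.

+0.30 V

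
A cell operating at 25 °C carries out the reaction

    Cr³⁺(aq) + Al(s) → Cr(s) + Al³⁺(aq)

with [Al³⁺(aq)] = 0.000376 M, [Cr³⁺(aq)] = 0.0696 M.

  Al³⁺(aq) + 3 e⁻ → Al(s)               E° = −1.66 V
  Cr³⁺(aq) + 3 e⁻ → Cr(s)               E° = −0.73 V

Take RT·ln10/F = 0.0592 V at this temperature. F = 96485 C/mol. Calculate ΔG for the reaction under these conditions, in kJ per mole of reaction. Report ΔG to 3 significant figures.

E°cell = −0.73 − (−1.66) = +0.93 V; the balanced reaction transfers n = 3 electrons.
Here Q = [Al³⁺(aq)] / [Cr³⁺(aq)] = 0.0054 (log Q = −2.267), giving E = +0.93 − (0.0592/3)·(−2.267) = +0.9747 V.
Finally ΔG = −nFE = −(3)(96485 C/mol)(+0.9747 V) = −282 kJ/mol.

−282 kJ/mol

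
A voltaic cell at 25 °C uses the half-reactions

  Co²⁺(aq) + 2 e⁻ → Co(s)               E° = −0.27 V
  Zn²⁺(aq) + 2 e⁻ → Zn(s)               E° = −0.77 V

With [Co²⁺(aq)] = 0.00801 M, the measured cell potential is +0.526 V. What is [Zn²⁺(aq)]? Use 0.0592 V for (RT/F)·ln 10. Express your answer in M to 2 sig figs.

0.0011 M

The Co²⁺/Co couple has the larger reduction potential, so it is the cathode: E°cell = −0.27 − (−0.77) = +0.50 V and n = 2.
Since E = E° − (0.0592/n)·log Q, log Q = n(E° − E)/0.0592 = −0.878.
The balanced reaction is Co²⁺(aq) + Zn(s) → Co(s) + Zn²⁺(aq), so Q = [Zn²⁺(aq)] / [Co²⁺(aq)].
Substituting the known concentrations and solving, log [Zn²⁺(aq)] = −2.974 and [Zn²⁺(aq)] = 0.0011 M.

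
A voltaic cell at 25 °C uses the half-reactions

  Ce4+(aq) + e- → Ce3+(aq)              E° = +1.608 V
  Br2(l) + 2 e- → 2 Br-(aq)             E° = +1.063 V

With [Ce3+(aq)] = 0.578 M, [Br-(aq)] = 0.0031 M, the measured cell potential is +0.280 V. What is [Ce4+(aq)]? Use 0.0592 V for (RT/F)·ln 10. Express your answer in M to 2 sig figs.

The Ce⁴⁺/Ce³⁺ couple has the larger reduction potential, so it is the cathode: E°cell = +1.608 − (+1.063) = +0.545 V and n = 2.
Rearranging E = E° − (0.0592/n)·log Q gives log Q = 2(+0.545 − (+0.280))/0.0592 = 8.953.
The balanced reaction is 2 Ce4+(aq) + 2 Br-(aq) → 2 Ce3+(aq) + Br2(l), so Q = [Ce3+(aq)]^2 / ([Ce4+(aq)]^2·[Br-(aq)]^2).
Isolating [Ce4+(aq)] in Q = 10^{8.953} yields log [Ce4+(aq)] = −2.206, i.e. 0.0062 M.

0.0062 M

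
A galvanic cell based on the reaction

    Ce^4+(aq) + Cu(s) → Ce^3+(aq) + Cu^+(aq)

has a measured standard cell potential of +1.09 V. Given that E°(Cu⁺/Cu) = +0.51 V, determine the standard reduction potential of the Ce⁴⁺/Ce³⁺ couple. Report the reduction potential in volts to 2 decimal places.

+1.60 V

In the reaction as written the Ce⁴⁺/Ce³⁺ couple is reduced (cathode) and Cu⁺/Cu is oxidized (anode), so E°cell = E°(Ce⁴⁺/Ce³⁺) − E°(Cu⁺/Cu).
E°(Ce⁴⁺/Ce³⁺) = E°cell + E°(anode) = +1.09 + (+0.51) = +1.60 V.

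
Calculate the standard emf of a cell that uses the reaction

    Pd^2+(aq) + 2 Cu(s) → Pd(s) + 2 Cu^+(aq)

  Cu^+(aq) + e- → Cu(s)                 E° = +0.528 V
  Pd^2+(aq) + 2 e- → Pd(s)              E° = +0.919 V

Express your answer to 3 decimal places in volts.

Pd^2+(aq) gains electrons, so the Pd²⁺/Pd couple is the cathode; the Cu⁺/Cu couple is the anode.
E°cell = E°(cathode) − E°(anode) = +0.919 − (+0.528) = +0.391 V.
The positive value indicates the reaction is spontaneous as written.

+0.391 V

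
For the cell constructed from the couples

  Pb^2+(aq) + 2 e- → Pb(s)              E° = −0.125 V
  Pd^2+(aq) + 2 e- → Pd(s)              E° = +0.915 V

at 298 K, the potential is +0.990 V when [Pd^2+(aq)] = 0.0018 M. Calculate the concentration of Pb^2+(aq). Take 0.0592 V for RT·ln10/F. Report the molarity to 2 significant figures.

With Pd²⁺/Pd at the cathode and Pb²⁺/Pb at the anode, E°cell = +0.915 − (−0.125) = +1.040 V (n = 2).
Rearranging E = E° − (0.0592/n)·log Q gives log Q = 2(+1.040 − (+0.990))/0.0592 = 1.689.
Balancing electrons gives Pd^2+(aq) + Pb(s) → Pd(s) + Pb^2+(aq); thus Q = [Pb^2+(aq)] / [Pd^2+(aq)].
Solving for the unknown gives log [Pb^2+(aq)] = −1.056, so [Pb^2+(aq)] ≈ 0.088 M.

0.088 M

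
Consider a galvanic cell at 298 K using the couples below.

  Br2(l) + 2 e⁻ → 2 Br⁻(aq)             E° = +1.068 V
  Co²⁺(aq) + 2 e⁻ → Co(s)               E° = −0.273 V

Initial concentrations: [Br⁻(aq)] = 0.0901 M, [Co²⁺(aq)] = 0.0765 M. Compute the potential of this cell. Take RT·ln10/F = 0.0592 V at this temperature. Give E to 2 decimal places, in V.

The Br₂/Br⁻ couple has the more positive E°, so it is the cathode; Co²⁺/Co is the anode.
E°cell = +1.068 − (−0.273) = +1.341 V, with n = 2 electrons transferred.
Balancing gives Br2(l) + Co(s) → 2 Br⁻(aq) + Co²⁺(aq); hence Q = [Br⁻(aq)]^2·[Co²⁺(aq)] = 0.000621 (log Q = −3.207).
E = E° − (0.0592/n)·log Q = +1.341 − (0.0592/2)(−3.207) = +1.44 V.

+1.44 V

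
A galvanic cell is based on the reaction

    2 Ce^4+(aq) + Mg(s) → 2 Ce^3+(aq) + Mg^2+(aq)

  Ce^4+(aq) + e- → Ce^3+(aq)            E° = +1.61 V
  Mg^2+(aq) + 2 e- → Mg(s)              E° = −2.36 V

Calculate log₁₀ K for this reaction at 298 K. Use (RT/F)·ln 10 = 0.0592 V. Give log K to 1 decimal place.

The Ce⁴⁺/Ce³⁺ couple is reduced (cathode); E°cell = +1.61 − (−2.36) = +3.97 V with n = 2.
At equilibrium E = 0, so log K = nE°cell / 0.0592 = (2)(+3.97) / 0.0592 = 134.1.

log K = 134.1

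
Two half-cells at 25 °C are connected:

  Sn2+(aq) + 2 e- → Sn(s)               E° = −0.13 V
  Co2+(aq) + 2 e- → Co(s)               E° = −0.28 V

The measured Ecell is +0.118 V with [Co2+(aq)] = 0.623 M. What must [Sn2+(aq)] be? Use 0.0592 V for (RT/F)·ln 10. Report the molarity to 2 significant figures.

0.052 M

With Sn²⁺/Sn at the cathode and Co²⁺/Co at the anode, E°cell = −0.13 − (−0.28) = +0.15 V (n = 2).
From the Nernst equation, log Q = n(E° − E)/0.0592 = 2·(+0.15 − (+0.118))/0.0592 = 1.081.
Balancing electrons gives Sn2+(aq) + Co(s) → Sn(s) + Co2+(aq); thus Q = [Co2+(aq)] / [Sn2+(aq)].
Substituting the known concentrations and solving, log [Sn2+(aq)] = −1.287 and [Sn2+(aq)] = 0.052 M.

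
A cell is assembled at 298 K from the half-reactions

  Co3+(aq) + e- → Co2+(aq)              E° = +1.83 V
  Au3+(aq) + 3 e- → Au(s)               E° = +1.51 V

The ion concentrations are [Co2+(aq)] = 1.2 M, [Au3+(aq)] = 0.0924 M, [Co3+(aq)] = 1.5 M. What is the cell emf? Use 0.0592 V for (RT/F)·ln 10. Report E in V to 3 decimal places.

Since E°(Co³⁺/Co²⁺) > E°(Au³⁺/Au), Co³⁺/Co²⁺ serves as the cathode.
E°cell = +1.83 − (+1.51) = +0.32 V, with n = 3 electrons transferred.
Balancing gives 3 Co3+(aq) + Au(s) → 3 Co2+(aq) + Au3+(aq); hence Q = ([Co2+(aq)]^3·[Au3+(aq)]) / [Co3+(aq)]^3 = 0.0473 (log Q = −1.325).
E = E° − (0.0592/n)·log Q = +0.32 − (0.0592/3)(−1.325) = +0.346 V.

+0.346 V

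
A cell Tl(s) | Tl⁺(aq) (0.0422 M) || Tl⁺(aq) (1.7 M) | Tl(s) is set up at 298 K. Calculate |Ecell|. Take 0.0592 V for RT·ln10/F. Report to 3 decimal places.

For a concentration cell E°cell = 0, since both electrodes use the same couple.
The compartment with the higher Tl⁺(aq) concentration (1.7 M) acts as the cathode; ions are reduced there and produced at the dilute (0.0422 M) anode.
With n = 1, Ecell = −(0.0592/1)·log([dilute]/[conc]) = −(0.0592/1)·log(0.0422/1.7) = +0.095 V.

0.095 V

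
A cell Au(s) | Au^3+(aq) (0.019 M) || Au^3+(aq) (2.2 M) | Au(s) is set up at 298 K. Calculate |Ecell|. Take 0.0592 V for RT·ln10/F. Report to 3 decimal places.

For a concentration cell E°cell = 0, since both electrodes use the same couple.
The compartment with the higher Au^3+(aq) concentration (2.2 M) acts as the cathode; ions are reduced there and produced at the dilute (0.019 M) anode.
With n = 3, Ecell = −(0.0592/3)·log([dilute]/[conc]) = −(0.0592/3)·log(0.019/2.2) = +0.041 V.

0.041 V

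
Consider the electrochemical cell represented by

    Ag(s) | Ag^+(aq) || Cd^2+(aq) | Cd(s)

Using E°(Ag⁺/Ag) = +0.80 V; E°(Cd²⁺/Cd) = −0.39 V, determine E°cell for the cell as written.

By convention the left-hand electrode in cell notation is the anode (oxidation) and the right-hand electrode is the cathode (reduction).
E°cell = E°(right) − E°(left) = −0.39 − (+0.80) = −1.19 V.
The negative sign shows that, as written, the cell would require an external voltage to drive the reaction.

−1.19 V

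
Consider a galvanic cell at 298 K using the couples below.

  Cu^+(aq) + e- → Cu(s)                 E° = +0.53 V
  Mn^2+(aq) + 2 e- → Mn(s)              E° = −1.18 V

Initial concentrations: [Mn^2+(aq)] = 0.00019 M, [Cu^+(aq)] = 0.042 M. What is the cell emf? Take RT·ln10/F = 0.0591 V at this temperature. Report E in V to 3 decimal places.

+1.739 V

Cu⁺/Cu is reduced (cathode, E° = +0.53 V) and Mn²⁺/Mn is oxidized (anode).
E°cell = +0.53 − (−1.18) = +1.71 V, with n = 2 electrons transferred.
Balancing gives 2 Cu^+(aq) + Mn(s) → 2 Cu(s) + Mn^2+(aq); hence Q = [Mn^2+(aq)] / [Cu^+(aq)]^2 = 0.108 (log Q = −0.968).
By the Nernst equation, E = +1.71 − (0.0591/2)·(−0.968) = +1.739 V.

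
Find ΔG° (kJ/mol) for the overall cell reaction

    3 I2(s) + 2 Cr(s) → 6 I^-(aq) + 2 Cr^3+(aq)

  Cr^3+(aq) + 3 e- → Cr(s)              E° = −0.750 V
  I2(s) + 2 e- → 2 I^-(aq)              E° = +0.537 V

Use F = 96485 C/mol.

In the reaction as written I2(s) is reduced, so the I₂/I⁻ couple is the cathode and Cr³⁺/Cr is the anode.
E°cell = +0.537 − (−0.750) = +1.287 V; balancing electrons gives n = 6.
ΔG° = −nFE°cell = −(6)(96485)(+1.287) J/mol = −745 kJ/mol.

−745 kJ/mol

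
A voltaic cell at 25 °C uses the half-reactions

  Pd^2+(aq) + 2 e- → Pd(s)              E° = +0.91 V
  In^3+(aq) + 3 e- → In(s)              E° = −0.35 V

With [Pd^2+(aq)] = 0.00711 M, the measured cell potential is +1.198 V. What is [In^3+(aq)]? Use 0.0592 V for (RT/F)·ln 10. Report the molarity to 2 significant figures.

With Pd²⁺/Pd at the cathode and In³⁺/In at the anode, E°cell = +0.91 − (−0.35) = +1.26 V (n = 6).
From the Nernst equation, log Q = n(E° − E)/0.0592 = 6·(+1.26 − (+1.198))/0.0592 = 6.284.
Balancing electrons gives 3 Pd^2+(aq) + 2 In(s) → 3 Pd(s) + 2 In^3+(aq); thus Q = [In^3+(aq)]^2 / [Pd^2+(aq)]^3.
Substituting the known concentrations and solving, log [In^3+(aq)] = −0.080 and [In^3+(aq)] = 0.83 M.

0.83 M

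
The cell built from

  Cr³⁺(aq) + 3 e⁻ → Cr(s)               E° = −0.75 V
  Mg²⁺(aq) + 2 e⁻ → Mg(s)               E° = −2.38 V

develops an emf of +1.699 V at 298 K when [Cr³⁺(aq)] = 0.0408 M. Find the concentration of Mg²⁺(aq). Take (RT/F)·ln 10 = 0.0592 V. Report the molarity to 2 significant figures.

0.00055 M

The Cr³⁺/Cr couple has the larger reduction potential, so it is the cathode: E°cell = −0.75 − (−2.38) = +1.63 V and n = 6.
From the Nernst equation, log Q = n(E° − E)/0.0592 = 6·(+1.63 − (+1.699))/0.0592 = −6.993.
Balancing electrons gives 2 Cr³⁺(aq) + 3 Mg(s) → 2 Cr(s) + 3 Mg²⁺(aq); thus Q = [Mg²⁺(aq)]^3 / [Cr³⁺(aq)]^2.
Substituting the known concentrations and solving, log [Mg²⁺(aq)] = −3.257 and [Mg²⁺(aq)] = 0.00055 M.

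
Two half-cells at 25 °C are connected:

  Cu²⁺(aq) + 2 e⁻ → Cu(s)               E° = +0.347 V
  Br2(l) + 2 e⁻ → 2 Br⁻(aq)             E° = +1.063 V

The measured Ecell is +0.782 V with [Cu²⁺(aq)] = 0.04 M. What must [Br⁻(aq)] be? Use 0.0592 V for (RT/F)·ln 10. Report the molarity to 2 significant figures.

With Br₂/Br⁻ at the cathode and Cu²⁺/Cu at the anode, E°cell = +1.063 − (+0.347) = +0.716 V (n = 2).
Since E = E° − (0.0592/n)·log Q, log Q = n(E° − E)/0.0592 = −2.230.
Balancing electrons gives Br2(l) + Cu(s) → 2 Br⁻(aq) + Cu²⁺(aq); thus Q = [Br⁻(aq)]^2·[Cu²⁺(aq)].
Isolating [Br⁻(aq)] in Q = 10^{−2.230} yields log [Br⁻(aq)] = −0.416, i.e. 0.38 M.

0.38 M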